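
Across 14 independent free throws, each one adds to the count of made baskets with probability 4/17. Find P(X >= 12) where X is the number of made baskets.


P(X>=12) = P(X=12) + P(X=13) + P(X=14)
= 258016804864/168377826559400929 + 12213813248/168377826559400929 + 268435456/168377826559400929
= 270499053568/168377826559400929

270499053568/168377826559400929


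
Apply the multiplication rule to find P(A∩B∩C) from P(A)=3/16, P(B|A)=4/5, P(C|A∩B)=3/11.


P(A∩B∩C) = P(A) * P(B|A) * P(C|A∩B)
= 3/16 * 4/5 * 3/11
= 3/20 * 3/11 = 9/220

9/220


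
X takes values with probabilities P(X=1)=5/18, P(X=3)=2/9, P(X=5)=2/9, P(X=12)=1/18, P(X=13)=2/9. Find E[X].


E[X] = sum(x * P(x))
= 1*5/18 + 3*2/9 + 5*2/9 + 12*1/18 + 13*2/9
= 101/18

101/18


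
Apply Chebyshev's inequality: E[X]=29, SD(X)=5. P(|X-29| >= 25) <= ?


k = 25/5 = 5
Chebyshev: P(|X-mu| >= k*sigma) <= 1/k^2 = 1/5^2 = 1/25

1/25


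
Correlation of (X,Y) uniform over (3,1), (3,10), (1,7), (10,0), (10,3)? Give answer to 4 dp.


Cov(X,Y) = -8.6800, Var(X) = 14.6400, Var(Y) = 14.1600
rho = Cov/(sqrt(VarX)*sqrt(VarY)) = -0.6029

-0.6029


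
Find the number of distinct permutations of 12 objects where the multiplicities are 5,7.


12! = 479001600
Denominator: 5!=120 * 7!=5040
Coefficient = 479001600 / 604800 = 792

792


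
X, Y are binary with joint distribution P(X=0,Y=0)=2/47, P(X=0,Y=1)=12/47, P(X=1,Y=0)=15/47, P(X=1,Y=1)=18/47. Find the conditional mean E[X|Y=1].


P(Y=1) = 30/47
E[X|Y=1] = (0*12 + 1*18)/30 = 18/30 = 3/5

3/5


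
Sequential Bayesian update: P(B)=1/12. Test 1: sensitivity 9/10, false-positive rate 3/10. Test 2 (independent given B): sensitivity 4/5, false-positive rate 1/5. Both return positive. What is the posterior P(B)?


After test 1: P(+) = 9/10*1/12 + 3/10*11/12 = 7/20
P(B|+) = (3/40)/(7/20) = 3/14
After test 2 (use post1 as new prior): P(+) = 4/5*3/14 + 1/5*11/14 = 23/70
P(B|+,+) = (6/35)/(23/70) = 12/23

12/23


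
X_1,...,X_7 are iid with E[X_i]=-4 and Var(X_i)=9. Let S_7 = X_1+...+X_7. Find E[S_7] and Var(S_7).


E[S_n] = n*mu = 7*-4 = -28
Var(S_n) = n*sigma^2 = 7*9 = 63

E[S_7]=-28, Var(S_7)=63


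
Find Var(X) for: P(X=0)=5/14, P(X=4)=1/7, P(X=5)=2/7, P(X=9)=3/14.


E[X] = 55/14, E[X^2] = 375/14
Var(X) = E[X^2] - (E[X])^2 = 375/14 - (55/14)^2 = 2225/196

2225/196


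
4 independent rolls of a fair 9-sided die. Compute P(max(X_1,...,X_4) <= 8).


P(max <= 8) = P(all X_i <= 8) = (P(X_1 <= 8))^4
= (8/9)^4 = 4096/6561

4096/6561


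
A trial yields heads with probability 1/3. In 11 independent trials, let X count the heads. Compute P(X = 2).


P(X=2) = C(11,2) * p^2 * (1-p)^9
= 55 * 1/9 * 512/19683
= 28160/177147

28160/177147


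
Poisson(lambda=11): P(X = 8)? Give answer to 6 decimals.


P(X=8) = e^(-11) * 11^8 / 8!
≈ 0.00001670170079 * 214358881 / 40320
≈ 0.088794

0.088794


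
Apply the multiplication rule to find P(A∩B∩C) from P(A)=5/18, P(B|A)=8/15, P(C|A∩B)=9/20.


P(A∩B∩C) = P(A) * P(B|A) * P(C|A∩B)
= 5/18 * 8/15 * 9/20
= 4/27 * 9/20 = 1/15

1/15


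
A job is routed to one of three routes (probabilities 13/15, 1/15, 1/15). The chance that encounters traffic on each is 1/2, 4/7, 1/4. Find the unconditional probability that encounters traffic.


P(A) = P(A|B1)P(B1) + P(A|B2)P(B2) + P(A|B3)P(B3)
= 1/2*13/15 + 4/7*1/15 + 1/4*1/15
= 13/30 + 4/105 + 1/60 = 41/84

41/84


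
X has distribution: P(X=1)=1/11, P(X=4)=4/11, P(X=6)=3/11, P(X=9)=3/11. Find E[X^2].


E[X^2] = sum(g(x)*P(x))
= 1*1/11 + 16*4/11 + 36*3/11 + 81*3/11
= 416/11

416/11


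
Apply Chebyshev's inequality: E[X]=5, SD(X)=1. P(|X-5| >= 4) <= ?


k = 4/1 = 4
Chebyshev: P(|X-mu| >= k*sigma) <= 1/k^2 = 1/4^2 = 1/16

1/16


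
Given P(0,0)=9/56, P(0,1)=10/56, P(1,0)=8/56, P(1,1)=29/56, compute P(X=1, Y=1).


Read from table: P(X=1, Y=1) = 29/56

29/56


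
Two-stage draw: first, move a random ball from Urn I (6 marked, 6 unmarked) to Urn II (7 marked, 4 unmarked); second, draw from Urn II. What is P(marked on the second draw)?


P(transfer marked) = 6/12 = 1/2; P(transfer unmarked) = 1/2
If marked transferred: Urn II has 8 marked of 12, so P(marked|marked moved) = 2/3
If unmarked transferred: Urn II has 7 marked of 12, so P(marked|unmarked moved) = 7/12
By total probability: P(marked) = 1/2*2/3 + 1/2*7/12 = 5/8

5/8


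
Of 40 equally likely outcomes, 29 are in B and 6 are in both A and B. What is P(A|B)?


P(A|B) = P(A∩B)/P(B) = (6/40)/(29/40) = 6/29

6/29


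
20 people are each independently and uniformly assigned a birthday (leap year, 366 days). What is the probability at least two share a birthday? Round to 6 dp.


P(all different) = prod((366-i)/366 for i=0..19) = 0.589430
P(at least one match) = 1 - 0.589430 = 0.410570

0.410570


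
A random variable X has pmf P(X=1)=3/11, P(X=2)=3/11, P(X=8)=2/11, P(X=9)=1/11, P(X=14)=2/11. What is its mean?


E[X] = sum(x * P(x))
= 1*3/11 + 2*3/11 + 8*2/11 + 9*1/11 + 14*2/11
= 62/11

62/11


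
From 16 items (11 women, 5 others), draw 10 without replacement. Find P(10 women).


P(X=10) = C(11,10)*C(5,0) / C(16,10)
= 11*1 / 8008
= 11/8008 = 1/728

1/728


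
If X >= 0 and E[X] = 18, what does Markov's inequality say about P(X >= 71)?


Markov: P(X >= a) <= E[X]/a
P(X >= 71) <= 18/71

18/71


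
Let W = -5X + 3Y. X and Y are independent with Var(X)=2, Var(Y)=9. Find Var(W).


Independence => Cov(X,Y)=0
Var(-5X + 3Y) = (-5)^2*Var(X) + 3^2*Var(Y)
= 25*2 + 9*9 = 131

131


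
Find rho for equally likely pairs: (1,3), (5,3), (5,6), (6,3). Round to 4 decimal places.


Cov(X,Y) = 0.5625, Var(X) = 3.6875, Var(Y) = 1.6875
rho = Cov/(sqrt(VarX)*sqrt(VarY)) = 0.2255

0.2255


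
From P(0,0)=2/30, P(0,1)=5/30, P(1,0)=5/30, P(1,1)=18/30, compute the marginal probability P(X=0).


P(X=0) = P(0,0)+P(0,1) = 2/30 + 5/30 = 7/30

7/30


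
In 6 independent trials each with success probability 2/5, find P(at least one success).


P(at least one) = 1 - P(none)
P(none) = (1 - 2/5)^6 = (3/5)^6 = 729/15625
P(at least one) = 1 - 729/15625 = 14896/15625

14896/15625


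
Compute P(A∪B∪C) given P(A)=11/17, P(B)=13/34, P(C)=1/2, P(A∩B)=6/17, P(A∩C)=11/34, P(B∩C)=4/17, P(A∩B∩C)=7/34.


P(A∪B∪C) = P(A)+P(B)+P(C) - P(AB)-P(AC)-P(BC) + P(ABC)
= 11/17+13/34+1/2 - 6/17-11/34-4/17 + 7/34
= 14/17

14/17


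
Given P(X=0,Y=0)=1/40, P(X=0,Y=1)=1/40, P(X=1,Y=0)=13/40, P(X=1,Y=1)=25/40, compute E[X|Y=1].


P(Y=1) = 26/40
E[X|Y=1] = (0*1 + 1*25)/26 = 25/26

25/26


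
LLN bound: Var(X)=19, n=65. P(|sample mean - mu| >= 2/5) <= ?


Var(Xbar) = Var(X)/n = 19/65
Chebyshev: P(|Xbar-mu| >= 2/5) <= Var(Xbar)/(2/5)^2 = (19/65)/(4/25) = 95/52
Bound exceeds 1, so trivial bound: 1

1


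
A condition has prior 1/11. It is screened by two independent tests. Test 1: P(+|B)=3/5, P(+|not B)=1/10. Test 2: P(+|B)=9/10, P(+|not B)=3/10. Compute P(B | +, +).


After test 1: P(+) = 3/5*1/11 + 1/10*10/11 = 8/55
P(B|+) = (3/55)/(8/55) = 3/8
After test 2 (use post1 as new prior): P(+) = 9/10*3/8 + 3/10*5/8 = 21/40
P(B|+,+) = (27/80)/(21/40) = 9/14

9/14


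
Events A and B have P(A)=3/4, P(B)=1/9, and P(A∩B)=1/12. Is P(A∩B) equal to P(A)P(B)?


P(A)*P(B) = 3/4*1/9 = 1/12
P(A∩B) = 1/12, which equals P(A)P(B), so independent

Yes, A and B are independent


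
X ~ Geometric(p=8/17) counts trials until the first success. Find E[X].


For geometric (trials until first success), E[X] = 1/p = 1/(8/17) = 17/8

17/8


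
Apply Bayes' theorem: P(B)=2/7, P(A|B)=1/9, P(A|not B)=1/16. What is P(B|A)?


P(A) = P(A|B)P(B) + P(A|B')P(B') = 1/9*2/7 + 1/16*5/7 = 11/144
P(B|A) = P(A|B)P(B)/P(A) = (2/63)/(11/144) = 32/77

32/77


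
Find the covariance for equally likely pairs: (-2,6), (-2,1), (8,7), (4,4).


E[X]=2, E[Y]=9/2, E[XY]=29/2
Cov(X,Y) = E[XY] - E[X]E[Y] = 29/2 - 2*9/2 = 11/2

11/2


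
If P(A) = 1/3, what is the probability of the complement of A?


P(A') = 1 - P(A) = 1 - 1/3 = 2/3

2/3


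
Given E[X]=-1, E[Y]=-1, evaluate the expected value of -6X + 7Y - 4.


E[-6X + 7Y - 4] = -6*E[X] + 7*E[Y] - 4
= (-6)*(-1) + (7)*(-1) + (-4)
= 6 - 7 - 4 = -5

-5


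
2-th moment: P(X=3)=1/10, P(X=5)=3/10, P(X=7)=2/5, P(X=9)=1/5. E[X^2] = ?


E[X^2] = sum(x^2 * P(x))
= 9*1/10 + 25*3/10 + 49*2/5 + 81*1/5
= 221/5

221/5


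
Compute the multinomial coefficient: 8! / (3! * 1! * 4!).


8! = 40320
Denominator: 3!=6 * 1!=1 * 4!=24
Coefficient = 40320 / 144 = 280

280


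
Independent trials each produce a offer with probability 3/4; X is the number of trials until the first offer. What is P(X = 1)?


P(X=1) = (1-p)^0 * p = (1/4)^0 * 3/4
= 1 * 3/4 = 3/4

3/4


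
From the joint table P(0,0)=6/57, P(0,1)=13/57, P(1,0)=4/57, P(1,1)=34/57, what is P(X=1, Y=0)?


Read from table: P(X=1, Y=0) = 4/57

4/57


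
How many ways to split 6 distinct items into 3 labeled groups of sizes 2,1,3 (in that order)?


6! = 720
Denominator: 2!=2 * 1!=1 * 3!=6
Coefficient = 720 / 12 = 60

60


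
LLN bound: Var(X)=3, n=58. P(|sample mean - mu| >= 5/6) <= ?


Var(Xbar) = Var(X)/n = 3/58
Chebyshev: P(|Xbar-mu| >= 5/6) <= Var(Xbar)/(5/6)^2 = (3/58)/(25/36) = 54/725

54/725


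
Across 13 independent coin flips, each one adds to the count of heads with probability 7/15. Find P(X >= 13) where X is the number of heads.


P(X>=13) = P(X=13)
= 96889010407/1946195068359375
= 96889010407/1946195068359375

96889010407/1946195068359375


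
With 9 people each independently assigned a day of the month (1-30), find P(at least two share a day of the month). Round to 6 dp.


P(all different) = prod((30-i)/30 for i=0..8) = 0.263770
P(at least one match) = 1 - 0.263770 = 0.736230

0.736230


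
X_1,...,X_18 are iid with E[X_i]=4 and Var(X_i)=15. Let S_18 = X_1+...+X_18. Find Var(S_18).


By independence, Var(S_n) = n*Var(X_1) = 18*15 = 270

270


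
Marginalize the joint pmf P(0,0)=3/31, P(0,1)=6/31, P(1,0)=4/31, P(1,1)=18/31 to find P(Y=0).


P(Y=0) = P(0,0)+P(1,0) = 3/31 + 4/31 = 7/31

7/31


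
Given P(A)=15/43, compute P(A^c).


P(A') = 1 - P(A) = 1 - 15/43 = 28/43

28/43


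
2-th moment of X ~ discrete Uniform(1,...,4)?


E[X^2] = (1/4) * sum(x^2 for x=1..4)
= 30/4 = 15/2

15/2


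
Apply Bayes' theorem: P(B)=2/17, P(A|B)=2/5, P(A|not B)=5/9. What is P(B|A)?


P(A) = P(A|B)P(B) + P(A|B')P(B') = 2/5*2/17 + 5/9*15/17 = 137/255
P(B|A) = P(A|B)P(B)/P(A) = (4/85)/(137/255) = 12/137

12/137


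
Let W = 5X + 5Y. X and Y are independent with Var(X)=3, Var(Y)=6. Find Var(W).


Independence => Cov(X,Y)=0
Var(5X + 5Y) = 5^2*Var(X) + 5^2*Var(Y)
= 25*3 + 25*6 = 225

225


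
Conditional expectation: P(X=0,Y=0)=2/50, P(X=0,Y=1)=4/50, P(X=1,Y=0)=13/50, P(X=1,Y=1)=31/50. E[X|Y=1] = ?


P(Y=1) = 35/50
E[X|Y=1] = (0*4 + 1*31)/35 = 31/35

31/35


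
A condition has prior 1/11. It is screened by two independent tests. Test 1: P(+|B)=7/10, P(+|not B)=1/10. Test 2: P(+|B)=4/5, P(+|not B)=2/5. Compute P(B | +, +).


After test 1: P(+) = 7/10*1/11 + 1/10*10/11 = 17/110
P(B|+) = (7/110)/(17/110) = 7/17
After test 2 (use post1 as new prior): P(+) = 4/5*7/17 + 2/5*10/17 = 48/85
P(B|+,+) = (28/85)/(48/85) = 7/12

7/12


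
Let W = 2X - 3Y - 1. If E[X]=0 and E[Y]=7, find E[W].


E[2X - 3Y - 1] = 2*E[X] - 3*E[Y] - 1
= (2)*(0) + (-3)*(7) + (-1)
= 0 - 21 - 1 = -22

-22


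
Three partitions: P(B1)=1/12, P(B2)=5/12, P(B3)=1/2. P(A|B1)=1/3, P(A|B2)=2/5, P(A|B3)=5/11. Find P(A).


P(A) = P(A|B1)P(B1) + P(A|B2)P(B2) + P(A|B3)P(B3)
= 1/3*1/12 + 2/5*5/12 + 5/11*1/2
= 1/36 + 1/6 + 5/22 = 167/396

167/396


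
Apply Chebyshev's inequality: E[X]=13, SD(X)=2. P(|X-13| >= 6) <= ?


k = 6/2 = 3
Chebyshev: P(|X-mu| >= k*sigma) <= 1/k^2 = 1/3^2 = 1/9

1/9


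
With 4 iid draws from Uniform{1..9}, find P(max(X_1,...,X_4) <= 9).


P(max <= 9) = P(all X_i <= 9) = (P(X_1 <= 9))^4
= (9/9)^4 = 1^4 = 1

1


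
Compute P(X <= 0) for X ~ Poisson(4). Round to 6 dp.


P(X<=0) = e^(-4)*4^0/0!
≈ 0.0183156389
≈ 0.018316

0.018316


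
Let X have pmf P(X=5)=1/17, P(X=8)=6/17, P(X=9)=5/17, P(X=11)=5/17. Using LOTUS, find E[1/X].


E[1/X] = sum(g(x)*P(x))
= 1/5*1/17 + 1/8*6/17 + 1/9*5/17 + 1/11*5/17
= 3881/33660

3881/33660


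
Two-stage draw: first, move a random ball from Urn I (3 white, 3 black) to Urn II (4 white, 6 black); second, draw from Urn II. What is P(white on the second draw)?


P(transfer white) = 3/6 = 1/2; P(transfer black) = 1/2
If white transferred: Urn II has 5 white of 11, so P(white|white moved) = 5/11
If black transferred: Urn II has 4 white of 11, so P(white|black moved) = 4/11
By total probability: P(white) = 1/2*5/11 + 1/2*4/11 = 9/22

9/22


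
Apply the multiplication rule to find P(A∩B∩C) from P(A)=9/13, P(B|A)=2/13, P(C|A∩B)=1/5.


P(A∩B∩C) = P(A) * P(B|A) * P(C|A∩B)
= 9/13 * 2/13 * 1/5
= 18/169 * 1/5 = 18/845

18/845


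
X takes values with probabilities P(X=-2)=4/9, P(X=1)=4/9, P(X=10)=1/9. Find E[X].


E[X] = sum(x * P(x))
= -2*4/9 + 1*4/9 + 10*1/9
= 2/3

2/3


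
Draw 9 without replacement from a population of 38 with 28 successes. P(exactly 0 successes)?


P(X=0) = C(28,0)*C(10,9) / C(38,9)
= 1*10 / 163011640
= 10/163011640 = 1/16301164

1/16301164


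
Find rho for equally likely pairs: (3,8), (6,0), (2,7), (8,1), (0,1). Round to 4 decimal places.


Cov(X,Y) = -3.7200, Var(X) = 8.1600, Var(Y) = 11.4400
rho = Cov/(sqrt(VarX)*sqrt(VarY)) = -0.3850

-0.3850


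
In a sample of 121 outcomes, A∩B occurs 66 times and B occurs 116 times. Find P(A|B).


P(A|B) = P(A∩B)/P(B) = (66/121)/(116/121) = 66/116 = 33/58

33/58


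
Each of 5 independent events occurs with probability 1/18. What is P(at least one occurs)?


P(at least one) = 1 - P(none)
P(none) = (1 - 1/18)^5 = (17/18)^5 = 1419857/1889568
P(at least one) = 1 - 1419857/1889568 = 469711/1889568

469711/1889568


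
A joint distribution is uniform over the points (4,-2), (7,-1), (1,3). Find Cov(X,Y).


E[X]=4, E[Y]=0, E[XY]=-4
Cov(X,Y) = E[XY] - E[X]E[Y] = -4 - 4*0 = -4

-4


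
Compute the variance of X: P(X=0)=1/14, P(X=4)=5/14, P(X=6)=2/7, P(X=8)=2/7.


E[X] = 38/7, E[X^2] = 240/7
Var(X) = E[X^2] - (E[X])^2 = 240/7 - (38/7)^2 = 236/49

236/49


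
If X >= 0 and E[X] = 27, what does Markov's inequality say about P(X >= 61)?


Markov: P(X >= a) <= E[X]/a
P(X >= 61) <= 27/61

27/61


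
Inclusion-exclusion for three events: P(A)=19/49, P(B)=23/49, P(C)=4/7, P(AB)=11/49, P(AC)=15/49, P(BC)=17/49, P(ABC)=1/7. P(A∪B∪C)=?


P(A∪B∪C) = P(A)+P(B)+P(C) - P(AB)-P(AC)-P(BC) + P(ABC)
= 19/49+23/49+4/7 - 11/49-15/49-17/49 + 1/7
= 34/49

34/49


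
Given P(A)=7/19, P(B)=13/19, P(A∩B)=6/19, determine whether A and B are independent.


P(A)*P(B) = 7/19*13/19 = 91/361
P(A∩B) = 6/19 != 91/361, so not independent

No, A and B are not independent


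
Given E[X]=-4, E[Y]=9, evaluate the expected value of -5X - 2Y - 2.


E[-5X - 2Y - 2] = -5*E[X] - 2*E[Y] - 2
= (-5)*(-4) + (-2)*(9) + (-2)
= 20 - 18 - 2 = 0

0


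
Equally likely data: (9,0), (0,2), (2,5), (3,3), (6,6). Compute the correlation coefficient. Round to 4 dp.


Cov(X,Y) = -1.8000, Var(X) = 10.0000, Var(Y) = 4.5600
rho = Cov/(sqrt(VarX)*sqrt(VarY)) = -0.2666

-0.2666


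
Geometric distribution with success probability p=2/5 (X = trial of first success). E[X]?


For geometric (trials until first success), E[X] = 1/p = 1/(2/5) = 5/2

5/2


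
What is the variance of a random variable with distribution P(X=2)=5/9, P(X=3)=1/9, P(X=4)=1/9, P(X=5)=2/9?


E[X] = 3, E[X^2] = 95/9
Var(X) = E[X^2] - (E[X])^2 = 95/9 - (3)^2 = 14/9

14/9


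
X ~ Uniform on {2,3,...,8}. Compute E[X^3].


E[X^3] = (1/7) * sum(x^3 for x=2..8)
= 1295/7 = 185

185


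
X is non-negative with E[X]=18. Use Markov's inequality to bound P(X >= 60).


Markov: P(X >= a) <= E[X]/a
P(X >= 60) <= 18/60 = 3/10

3/10


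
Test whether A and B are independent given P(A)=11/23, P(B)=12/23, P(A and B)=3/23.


P(A)*P(B) = 11/23*12/23 = 132/529
P(A∩B) = 3/23 != 132/529, so not independent

No, A and B are not independent


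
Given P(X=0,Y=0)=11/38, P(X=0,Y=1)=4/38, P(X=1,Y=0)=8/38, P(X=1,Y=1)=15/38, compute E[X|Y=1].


P(Y=1) = 19/38
E[X|Y=1] = (0*4 + 1*15)/19 = 15/19

15/19


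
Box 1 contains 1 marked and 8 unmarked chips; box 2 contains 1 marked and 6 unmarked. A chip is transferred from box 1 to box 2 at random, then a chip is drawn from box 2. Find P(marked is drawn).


P(transfer marked) = 1/9; P(transfer unmarked) = 8/9
If marked transferred: Urn II has 2 marked of 8, so P(marked|marked moved) = 1/4
If unmarked transferred: Urn II has 1 marked of 8, so P(marked|unmarked moved) = 1/8
By total probability: P(marked) = 1/9*1/4 + 8/9*1/8 = 5/36

5/36


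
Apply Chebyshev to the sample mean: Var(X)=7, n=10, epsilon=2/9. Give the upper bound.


Var(Xbar) = Var(X)/n = 7/10
Chebyshev: P(|Xbar-mu| >= 2/9) <= Var(Xbar)/(2/9)^2 = (7/10)/(4/81) = 567/40
Bound exceeds 1, so trivial bound: 1

1


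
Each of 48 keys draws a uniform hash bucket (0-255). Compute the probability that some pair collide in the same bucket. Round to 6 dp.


P(all different) = prod((256-i)/256 for i=0..47) = 0.009029
P(at least one match) = 1 - 0.009029 = 0.990971

0.990971


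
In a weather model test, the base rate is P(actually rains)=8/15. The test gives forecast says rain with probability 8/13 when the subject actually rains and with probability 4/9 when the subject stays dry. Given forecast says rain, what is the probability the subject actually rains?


P(A) = P(A|B)P(B) + P(A|B')P(B') = 8/13*8/15 + 4/9*7/15 = 188/351
P(B|A) = P(A|B)P(B)/P(A) = (64/195)/(188/351) = 144/235

144/235


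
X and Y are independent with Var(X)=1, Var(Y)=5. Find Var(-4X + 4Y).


Independence => Cov(X,Y)=0
Var(-4X + 4Y) = (-4)^2*Var(X) + 4^2*Var(Y)
= 16*1 + 16*5 = 96

96


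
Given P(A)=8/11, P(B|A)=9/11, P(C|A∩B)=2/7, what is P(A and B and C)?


P(A∩B∩C) = P(A) * P(B|A) * P(C|A∩B)
= 8/11 * 9/11 * 2/7
= 72/121 * 2/7 = 144/847

144/847


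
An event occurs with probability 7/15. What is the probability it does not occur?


P(A') = 1 - P(A) = 1 - 7/15 = 8/15

8/15


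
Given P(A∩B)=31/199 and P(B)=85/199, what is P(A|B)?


P(A|B) = P(A∩B)/P(B) = (31/199)/(85/199) = 31/85

31/85


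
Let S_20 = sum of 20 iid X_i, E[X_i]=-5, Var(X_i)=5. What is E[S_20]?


E[S_n] = n*E[X_1] = 20*-5 = -100

-100


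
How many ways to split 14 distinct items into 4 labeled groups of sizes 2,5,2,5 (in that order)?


14! = 87178291200
Denominator: 2!=2 * 5!=120 * 2!=2 * 5!=120
Coefficient = 87178291200 / 57600 = 1513512

1513512


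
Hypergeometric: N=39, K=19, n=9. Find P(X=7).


P(X=7) = C(19,7)*C(20,2) / C(39,9)
= 50388*190 / 211915132
= 9573720/211915132 = 570/12617

570/12617


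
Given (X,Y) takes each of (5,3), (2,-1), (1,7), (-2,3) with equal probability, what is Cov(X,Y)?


E[X]=3/2, E[Y]=3, E[XY]=7/2
Cov(X,Y) = E[XY] - E[X]E[Y] = 7/2 - 3/2*3 = -1

-1


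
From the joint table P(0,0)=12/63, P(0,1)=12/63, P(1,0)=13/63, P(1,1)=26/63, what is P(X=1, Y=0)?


Read from table: P(X=1, Y=0) = 13/63

13/63


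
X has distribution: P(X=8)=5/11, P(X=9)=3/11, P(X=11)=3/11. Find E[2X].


E[2X] = sum(g(x)*P(x))
= 16*5/11 + 18*3/11 + 22*3/11
= 200/11

200/11


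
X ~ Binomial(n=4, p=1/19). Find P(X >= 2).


P(X>=2) = P(X=2) + P(X=3) + P(X=4)
= 1944/130321 + 72/130321 + 1/130321
= 2017/130321

2017/130321


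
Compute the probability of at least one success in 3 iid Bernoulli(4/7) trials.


P(at least one) = 1 - P(none)
P(none) = (1 - 4/7)^3 = (3/7)^3 = 27/343
P(at least one) = 1 - 27/343 = 316/343

316/343


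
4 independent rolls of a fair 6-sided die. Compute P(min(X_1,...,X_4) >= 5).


P(min >= 5) = P(all X_i >= 5) = (P(X_1 >= 5))^4
= (2/6)^4 = (1/3)^4 = 1/81

1/81


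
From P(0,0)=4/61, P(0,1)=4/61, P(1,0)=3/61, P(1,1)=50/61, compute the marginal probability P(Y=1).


P(Y=1) = P(0,1)+P(1,1) = 4/61 + 50/61 = 54/61

54/61


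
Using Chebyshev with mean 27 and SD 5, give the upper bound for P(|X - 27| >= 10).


k = 10/5 = 2
Chebyshev: P(|X-mu| >= k*sigma) <= 1/k^2 = 1/2^2 = 1/4

1/4


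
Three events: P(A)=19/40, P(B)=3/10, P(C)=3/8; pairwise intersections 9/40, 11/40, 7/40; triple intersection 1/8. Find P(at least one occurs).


P(A∪B∪C) = P(A)+P(B)+P(C) - P(AB)-P(AC)-P(BC) + P(ABC)
= 19/40+3/10+3/8 - 9/40-11/40-7/40 + 1/8
= 3/5

3/5


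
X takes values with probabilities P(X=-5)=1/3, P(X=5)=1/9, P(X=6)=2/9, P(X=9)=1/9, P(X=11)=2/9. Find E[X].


E[X] = sum(x * P(x))
= -5*1/3 + 5*1/9 + 6*2/9 + 9*1/9 + 11*2/9
= 11/3

11/3


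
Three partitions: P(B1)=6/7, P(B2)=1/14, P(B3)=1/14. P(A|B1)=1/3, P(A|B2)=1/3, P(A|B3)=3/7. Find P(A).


P(A) = P(A|B1)P(B1) + P(A|B2)P(B2) + P(A|B3)P(B3)
= 1/3*6/7 + 1/3*1/14 + 3/7*1/14
= 2/7 + 1/42 + 3/98 = 50/147

50/147


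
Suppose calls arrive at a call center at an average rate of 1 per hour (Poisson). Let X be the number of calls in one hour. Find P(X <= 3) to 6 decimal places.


P(X<=3) = e^(-1)*1^0/0! + e^(-1)*1^1/1! + e^(-1)*1^2/2! + e^(-1)*1^3/3!
≈ 0.3678794412 + 0.3678794412 + 0.1839397206 + 0.0613132402
= 0.9810118432
≈ 0.981012

0.981012


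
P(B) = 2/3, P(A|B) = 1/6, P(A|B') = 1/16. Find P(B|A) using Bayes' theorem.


P(A) = P(A|B)P(B) + P(A|B')P(B') = 1/6*2/3 + 1/16*1/3 = 19/144
P(B|A) = P(A|B)P(B)/P(A) = (1/9)/(19/144) = 16/19

16/19


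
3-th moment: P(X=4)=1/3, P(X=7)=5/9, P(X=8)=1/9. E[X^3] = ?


E[X^3] = sum(x^3 * P(x))
= 64*1/3 + 343*5/9 + 512*1/9
= 2419/9

2419/9


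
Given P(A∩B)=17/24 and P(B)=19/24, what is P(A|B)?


P(A|B) = P(A∩B)/P(B) = (17/24)/(19/24) = 17/19

17/19


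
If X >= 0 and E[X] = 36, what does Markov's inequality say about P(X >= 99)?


Markov: P(X >= a) <= E[X]/a
P(X >= 99) <= 36/99 = 4/11

4/11


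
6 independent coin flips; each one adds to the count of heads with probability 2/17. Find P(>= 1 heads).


P(at least one) = 1 - P(none)
P(none) = (1 - 2/17)^6 = (15/17)^6 = 11390625/24137569
P(at least one) = 1 - 11390625/24137569 = 12746944/24137569

12746944/24137569


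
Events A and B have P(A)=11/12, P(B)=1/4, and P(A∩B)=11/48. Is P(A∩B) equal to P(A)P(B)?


P(A)*P(B) = 11/12*1/4 = 11/48
P(A∩B) = 11/48, which equals P(A)P(B), so independent

Yes, A and B are independent


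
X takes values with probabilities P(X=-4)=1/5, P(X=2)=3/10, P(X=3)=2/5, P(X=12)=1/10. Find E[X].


E[X] = sum(x * P(x))
= -4*1/5 + 2*3/10 + 3*2/5 + 12*1/10
= 11/5

11/5


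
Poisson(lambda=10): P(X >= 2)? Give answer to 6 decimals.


P(X>=2) = 1 - P(X<=1) = 1 - (e^(-10)*10^0/0! + e^(-10)*10^1/1!)
≈ 1 - (0.0000453999 + 0.0004539993)
= 1 - 0.0004993992 = 0.9995006008
≈ 0.999501

0.999501


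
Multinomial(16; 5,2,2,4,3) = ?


16! = 20922789888000
Denominator: 5!=120 * 2!=2 * 2!=2 * 4!=24 * 3!=6
Coefficient = 20922789888000 / 69120 = 302702400

302702400


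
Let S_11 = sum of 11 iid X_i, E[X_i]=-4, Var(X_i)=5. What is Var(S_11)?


By independence, Var(S_n) = n*Var(X_1) = 11*5 = 55

55


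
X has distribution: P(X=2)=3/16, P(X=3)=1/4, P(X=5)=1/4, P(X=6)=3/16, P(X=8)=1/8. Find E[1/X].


E[1/X] = sum(g(x)*P(x))
= 1/2*3/16 + 1/3*1/4 + 1/5*1/4 + 1/6*3/16 + 1/8*1/8
= 263/960

263/960


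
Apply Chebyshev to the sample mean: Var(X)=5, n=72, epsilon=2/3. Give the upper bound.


Var(Xbar) = Var(X)/n = 5/72
Chebyshev: P(|Xbar-mu| >= 2/3) <= Var(Xbar)/(2/3)^2 = (5/72)/(4/9) = 5/32

5/32


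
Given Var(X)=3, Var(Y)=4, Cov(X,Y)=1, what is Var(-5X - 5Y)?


Var(-5X - 5Y) = (-5)^2*Var(X) + (-5)^2*Var(Y) + 2*(-5)*(-5)*Cov(X,Y)
= 25*3 + 25*4 + 50*1
= 75 + 100 + 50 = 225

225


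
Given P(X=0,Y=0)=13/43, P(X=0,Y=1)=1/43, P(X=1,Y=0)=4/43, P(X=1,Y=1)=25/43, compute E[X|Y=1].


P(Y=1) = 26/43
E[X|Y=1] = (0*1 + 1*25)/26 = 25/26

25/26


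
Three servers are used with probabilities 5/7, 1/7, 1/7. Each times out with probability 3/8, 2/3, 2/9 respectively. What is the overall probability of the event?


P(A) = P(A|B1)P(B1) + P(A|B2)P(B2) + P(A|B3)P(B3)
= 3/8*5/7 + 2/3*1/7 + 2/9*1/7
= 15/56 + 2/21 + 2/63 = 199/504

199/504


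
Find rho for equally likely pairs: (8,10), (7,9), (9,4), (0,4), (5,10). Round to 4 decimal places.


Cov(X,Y) = 2.8800, Var(X) = 10.1600, Var(Y) = 7.8400
rho = Cov/(sqrt(VarX)*sqrt(VarY)) = 0.3227

0.3227


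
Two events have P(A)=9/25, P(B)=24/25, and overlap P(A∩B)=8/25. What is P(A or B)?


P(A∪B) = P(A) + P(B) - P(A∩B)
= 9/25 + 24/25 - 8/25 = 1

1


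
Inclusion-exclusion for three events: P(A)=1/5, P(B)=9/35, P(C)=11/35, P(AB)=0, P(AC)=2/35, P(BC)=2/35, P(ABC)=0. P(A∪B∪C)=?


P(A∪B∪C) = P(A)+P(B)+P(C) - P(AB)-P(AC)-P(BC) + P(ABC)
= 1/5+9/35+11/35 - 0-2/35-2/35 + 0
= 23/35

23/35


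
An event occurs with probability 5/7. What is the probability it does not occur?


P(A') = 1 - P(A) = 1 - 5/7 = 2/7

2/7


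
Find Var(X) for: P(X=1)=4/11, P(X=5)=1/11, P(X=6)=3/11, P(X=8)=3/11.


E[X] = 51/11, E[X^2] = 329/11
Var(X) = E[X^2] - (E[X])^2 = 329/11 - (51/11)^2 = 1018/121

1018/121


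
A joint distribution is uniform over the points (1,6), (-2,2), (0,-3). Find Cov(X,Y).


E[X]=-1/3, E[Y]=5/3, E[XY]=2/3
Cov(X,Y) = E[XY] - E[X]E[Y] = 2/3 + 1/3*5/3 = 11/9

11/9


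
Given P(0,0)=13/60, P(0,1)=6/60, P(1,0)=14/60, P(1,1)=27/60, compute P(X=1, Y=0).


Read from table: P(X=1, Y=0) = 14/60 = 7/30

7/30


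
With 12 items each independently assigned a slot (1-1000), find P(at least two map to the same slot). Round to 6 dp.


P(all different) = prod((1000-i)/1000 for i=0..11) = 0.935893
P(at least one match) = 1 - 0.935893 = 0.064107

0.064107


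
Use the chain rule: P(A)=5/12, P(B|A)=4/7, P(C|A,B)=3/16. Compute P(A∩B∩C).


P(A∩B∩C) = P(A) * P(B|A) * P(C|A∩B)
= 5/12 * 4/7 * 3/16
= 5/21 * 3/16 = 5/112

5/112


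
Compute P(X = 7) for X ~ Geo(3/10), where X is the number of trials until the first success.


P(X=7) = (1-p)^6 * p = (7/10)^6 * 3/10
= 117649/1000000 * 3/10 = 352947/10000000

352947/10000000


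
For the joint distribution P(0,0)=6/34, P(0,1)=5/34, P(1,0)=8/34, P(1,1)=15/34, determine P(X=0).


P(X=0) = P(0,0)+P(0,1) = 6/34 + 5/34 = 11/34

11/34


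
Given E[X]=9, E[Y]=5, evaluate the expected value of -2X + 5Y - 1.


E[-2X + 5Y - 1] = -2*E[X] + 5*E[Y] - 1
= (-2)*(9) + (5)*(5) + (-1)
= -18 + 25 - 1 = 6

6


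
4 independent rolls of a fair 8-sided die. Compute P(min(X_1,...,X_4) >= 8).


P(min >= 8) = P(all X_i >= 8) = (P(X_1 >= 8))^4
= (1/8)^4 = 1/4096

1/4096


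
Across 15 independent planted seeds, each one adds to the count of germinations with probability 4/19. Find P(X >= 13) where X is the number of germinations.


P(X>=13) = P(X=13) + P(X=14) + P(X=15)
= 1585446912000/15181127029874798299 + 60397977600/15181127029874798299 + 1073741824/15181127029874798299
= 1646918631424/15181127029874798299

1646918631424/15181127029874798299


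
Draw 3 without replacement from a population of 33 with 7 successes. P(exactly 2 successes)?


P(X=2) = C(7,2)*C(26,1) / C(33,3)
= 21*26 / 5456
= 546/5456 = 273/2728

273/2728


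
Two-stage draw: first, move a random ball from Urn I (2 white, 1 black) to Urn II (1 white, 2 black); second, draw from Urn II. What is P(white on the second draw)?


P(transfer white) = 2/3; P(transfer black) = 1/3
If white transferred: Urn II has 2 white of 4, so P(white|white moved) = 1/2
If black transferred: Urn II has 1 white of 4, so P(white|black moved) = 1/4
By total probability: P(white) = 2/3*1/2 + 1/3*1/4 = 5/12

5/12


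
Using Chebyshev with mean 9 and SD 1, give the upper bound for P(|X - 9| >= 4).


k = 4/1 = 4
Chebyshev: P(|X-mu| >= k*sigma) <= 1/k^2 = 1/4^2 = 1/16

1/16


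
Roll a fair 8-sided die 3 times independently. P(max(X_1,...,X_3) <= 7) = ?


P(max <= 7) = P(all X_i <= 7) = (P(X_1 <= 7))^3
= (7/8)^3 = 343/512

343/512


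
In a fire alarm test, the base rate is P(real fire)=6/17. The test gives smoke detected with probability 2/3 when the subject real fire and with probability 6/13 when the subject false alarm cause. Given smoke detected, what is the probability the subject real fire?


P(A) = P(A|B)P(B) + P(A|B')P(B') = 2/3*6/17 + 6/13*11/17 = 118/221
P(B|A) = P(A|B)P(B)/P(A) = (4/17)/(118/221) = 26/59

26/59


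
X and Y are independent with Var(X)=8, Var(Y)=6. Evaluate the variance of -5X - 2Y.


Independence => Cov(X,Y)=0
Var(-5X - 2Y) = (-5)^2*Var(X) + (-2)^2*Var(Y)
= 25*8 + 4*6 = 224

224


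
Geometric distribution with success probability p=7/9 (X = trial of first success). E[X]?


For geometric (trials until first success), E[X] = 1/p = 1/(7/9) = 9/7

9/7


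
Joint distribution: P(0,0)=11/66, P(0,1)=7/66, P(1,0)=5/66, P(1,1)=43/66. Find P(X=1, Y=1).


Read from table: P(X=1, Y=1) = 43/66

43/66


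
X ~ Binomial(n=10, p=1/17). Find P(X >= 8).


P(X>=8) = P(X=8) + P(X=9) + P(X=10)
= 11520/2015993900449 + 160/2015993900449 + 1/2015993900449
= 11681/2015993900449

11681/2015993900449


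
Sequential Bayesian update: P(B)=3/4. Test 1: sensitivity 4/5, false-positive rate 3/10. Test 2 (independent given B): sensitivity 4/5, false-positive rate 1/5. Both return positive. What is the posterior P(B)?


After test 1: P(+) = 4/5*3/4 + 3/10*1/4 = 27/40
P(B|+) = (3/5)/(27/40) = 8/9
After test 2 (use post1 as new prior): P(+) = 4/5*8/9 + 1/5*1/9 = 11/15
P(B|+,+) = (32/45)/(11/15) = 32/33

32/33


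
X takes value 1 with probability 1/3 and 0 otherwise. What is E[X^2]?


For Bernoulli: X in {0,1}
E[X^2] = 0^2*(1-1/3) + 1^2*1/3 = 1/3

1/3


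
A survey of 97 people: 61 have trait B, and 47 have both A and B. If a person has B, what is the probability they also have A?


P(A|B) = P(A∩B)/P(B) = (47/97)/(61/97) = 47/61

47/61


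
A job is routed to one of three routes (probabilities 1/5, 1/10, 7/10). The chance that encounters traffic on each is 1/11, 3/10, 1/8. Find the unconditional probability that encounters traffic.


P(A) = P(A|B1)P(B1) + P(A|B2)P(B2) + P(A|B3)P(B3)
= 1/11*1/5 + 3/10*1/10 + 1/8*7/10
= 1/55 + 3/100 + 7/80 = 597/4400

597/4400


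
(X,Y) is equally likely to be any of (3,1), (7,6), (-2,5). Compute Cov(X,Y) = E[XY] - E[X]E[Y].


E[X]=8/3, E[Y]=4, E[XY]=35/3
Cov(X,Y) = E[XY] - E[X]E[Y] = 35/3 - 8/3*4 = 1

1


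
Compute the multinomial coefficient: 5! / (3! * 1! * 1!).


5! = 120
Denominator: 3!=6 * 1!=1 * 1!=1
Coefficient = 120 / 6 = 20

20


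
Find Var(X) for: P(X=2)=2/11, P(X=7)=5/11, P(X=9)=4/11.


E[X] = 75/11, E[X^2] = 577/11
Var(X) = E[X^2] - (E[X])^2 = 577/11 - (75/11)^2 = 722/121

722/121


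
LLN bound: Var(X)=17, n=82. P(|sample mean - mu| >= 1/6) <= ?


Var(Xbar) = Var(X)/n = 17/82
Chebyshev: P(|Xbar-mu| >= 1/6) <= Var(Xbar)/(1/6)^2 = (17/82)/(1/36) = 306/41
Bound exceeds 1, so trivial bound: 1

1


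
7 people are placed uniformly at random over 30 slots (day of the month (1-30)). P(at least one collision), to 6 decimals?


P(all different) = prod((30-i)/30 for i=0..6) = 0.469156
P(at least one match) = 1 - 0.469156 = 0.530844

0.530844


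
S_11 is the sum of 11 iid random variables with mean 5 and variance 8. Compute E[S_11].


E[S_n] = n*E[X_1] = 11*5 = 55

55


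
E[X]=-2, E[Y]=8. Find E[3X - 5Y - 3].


E[3X - 5Y - 3] = 3*E[X] - 5*E[Y] - 3
= (3)*(-2) + (-5)*(8) + (-3)
= -6 - 40 - 3 = -49

-49


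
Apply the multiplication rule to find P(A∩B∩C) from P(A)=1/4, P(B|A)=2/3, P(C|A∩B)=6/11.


P(A∩B∩C) = P(A) * P(B|A) * P(C|A∩B)
= 1/4 * 2/3 * 6/11
= 1/6 * 6/11 = 1/11

1/11


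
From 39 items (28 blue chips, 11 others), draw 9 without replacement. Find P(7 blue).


P(X=7) = C(28,7)*C(11,2) / C(39,9)
= 1184040*55 / 211915132
= 65122200/211915132 = 113850/370481

113850/370481


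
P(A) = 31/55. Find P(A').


P(A') = 1 - P(A) = 1 - 31/55 = 24/55

24/55


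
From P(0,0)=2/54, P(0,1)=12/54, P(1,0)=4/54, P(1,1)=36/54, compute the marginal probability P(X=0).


P(X=0) = P(0,0)+P(0,1) = 2/54 + 12/54 = 14/54 = 7/27

7/27


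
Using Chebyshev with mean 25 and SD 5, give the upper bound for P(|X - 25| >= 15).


k = 15/5 = 3
Chebyshev: P(|X-mu| >= k*sigma) <= 1/k^2 = 1/3^2 = 1/9

1/9


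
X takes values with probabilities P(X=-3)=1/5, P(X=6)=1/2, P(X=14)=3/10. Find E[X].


E[X] = sum(x * P(x))
= -3*1/5 + 6*1/2 + 14*3/10
= 33/5

33/5


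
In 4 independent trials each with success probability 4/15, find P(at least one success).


P(at least one) = 1 - P(none)
P(none) = (1 - 4/15)^4 = (11/15)^4 = 14641/50625
P(at least one) = 1 - 14641/50625 = 35984/50625

35984/50625


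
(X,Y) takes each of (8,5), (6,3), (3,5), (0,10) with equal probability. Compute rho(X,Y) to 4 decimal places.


Cov(X,Y) = -6.1875, Var(X) = 9.1875, Var(Y) = 6.6875
rho = Cov/(sqrt(VarX)*sqrt(VarY)) = -0.7894

-0.7894


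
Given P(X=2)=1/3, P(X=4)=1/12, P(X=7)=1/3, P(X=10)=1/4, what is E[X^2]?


E[X^2] = sum(g(x)*P(x))
= 4*1/3 + 16*1/12 + 49*1/3 + 100*1/4
= 44

44


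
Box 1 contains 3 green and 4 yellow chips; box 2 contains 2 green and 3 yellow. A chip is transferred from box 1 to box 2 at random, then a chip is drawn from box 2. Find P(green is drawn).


P(transfer green) = 3/7; P(transfer yellow) = 4/7
If green transferred: Urn II has 3 green of 6, so P(green|green moved) = 1/2
If yellow transferred: Urn II has 2 green of 6, so P(green|yellow moved) = 1/3
By total probability: P(green) = 3/7*1/2 + 4/7*1/3 = 17/42

17/42


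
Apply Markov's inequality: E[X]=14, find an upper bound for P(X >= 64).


Markov: P(X >= a) <= E[X]/a
P(X >= 64) <= 14/64 = 7/32

7/32


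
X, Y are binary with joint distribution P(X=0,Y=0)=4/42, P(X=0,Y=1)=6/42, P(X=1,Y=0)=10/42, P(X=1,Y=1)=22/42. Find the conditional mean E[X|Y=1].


P(Y=1) = 28/42
E[X|Y=1] = (0*6 + 1*22)/28 = 22/28 = 11/14

11/14


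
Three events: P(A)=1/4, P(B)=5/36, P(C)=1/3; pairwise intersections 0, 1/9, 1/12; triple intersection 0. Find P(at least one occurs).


P(A∪B∪C) = P(A)+P(B)+P(C) - P(AB)-P(AC)-P(BC) + P(ABC)
= 1/4+5/36+1/3 - 0-1/9-1/12 + 0
= 19/36

19/36


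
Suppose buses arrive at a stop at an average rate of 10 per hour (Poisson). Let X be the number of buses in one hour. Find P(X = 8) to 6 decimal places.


P(X=8) = e^(-10) * 10^8 / 8!
≈ 0.00004539992976 * 100000000 / 40320
≈ 0.112599

0.112599


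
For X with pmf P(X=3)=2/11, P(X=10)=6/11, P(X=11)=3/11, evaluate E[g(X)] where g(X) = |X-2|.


E[|X-2|] = sum(g(x)*P(x))
= 1*2/11 + 8*6/11 + 9*3/11
= 7

7


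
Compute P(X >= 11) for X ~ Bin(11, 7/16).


P(X>=11) = P(X=11)
= 1977326743/17592186044416
= 1977326743/17592186044416

1977326743/17592186044416


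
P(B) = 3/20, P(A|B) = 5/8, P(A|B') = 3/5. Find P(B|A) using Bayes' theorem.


P(A) = P(A|B)P(B) + P(A|B')P(B') = 5/8*3/20 + 3/5*17/20 = 483/800
P(B|A) = P(A|B)P(B)/P(A) = (3/32)/(483/800) = 25/161

25/161


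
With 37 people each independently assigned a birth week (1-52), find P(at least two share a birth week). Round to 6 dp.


P(all different) = prod((52-i)/52 for i=0..36) = 0.000000
P(at least one match) = 1 - 0.000000 = 1.000000

1.000000


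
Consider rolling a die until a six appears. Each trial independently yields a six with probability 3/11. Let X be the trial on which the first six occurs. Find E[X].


For geometric (trials until first success), E[X] = 1/p = 1/(3/11) = 11/3

11/3


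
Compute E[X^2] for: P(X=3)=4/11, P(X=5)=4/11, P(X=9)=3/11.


E[X^2] = sum(x^2 * P(x))
= 9*4/11 + 25*4/11 + 81*3/11
= 379/11

379/11


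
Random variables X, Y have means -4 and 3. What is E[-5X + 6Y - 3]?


E[-5X + 6Y - 3] = -5*E[X] + 6*E[Y] - 3
= (-5)*(-4) + (6)*(3) + (-3)
= 20 + 18 - 3 = 35

35


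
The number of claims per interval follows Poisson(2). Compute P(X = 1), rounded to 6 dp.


P(X=1) = e^(-2) * 2^1 / 1!
≈ 0.1353352832 * 2 / 1
≈ 0.270671

0.270671


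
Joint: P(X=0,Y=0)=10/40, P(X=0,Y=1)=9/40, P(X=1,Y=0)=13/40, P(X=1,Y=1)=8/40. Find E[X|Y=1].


P(Y=1) = 17/40
E[X|Y=1] = (0*9 + 1*8)/17 = 8/17

8/17


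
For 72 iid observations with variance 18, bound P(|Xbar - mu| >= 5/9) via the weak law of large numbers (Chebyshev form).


Var(Xbar) = Var(X)/n = 18/72
Chebyshev: P(|Xbar-mu| >= 5/9) <= Var(Xbar)/(5/9)^2 = (1/4)/(25/81) = 81/100

81/100


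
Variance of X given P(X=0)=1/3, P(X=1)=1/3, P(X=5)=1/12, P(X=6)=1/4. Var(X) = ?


E[X] = 9/4, E[X^2] = 137/12
Var(X) = E[X^2] - (E[X])^2 = 137/12 - (9/4)^2 = 305/48

305/48


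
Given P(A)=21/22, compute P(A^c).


P(A') = 1 - P(A) = 1 - 21/22 = 1/22

1/22


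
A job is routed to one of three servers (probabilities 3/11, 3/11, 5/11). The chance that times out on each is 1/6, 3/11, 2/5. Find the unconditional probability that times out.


P(A) = P(A|B1)P(B1) + P(A|B2)P(B2) + P(A|B3)P(B3)
= 1/6*3/11 + 3/11*3/11 + 2/5*5/11
= 1/22 + 9/121 + 2/11 = 73/242

73/242


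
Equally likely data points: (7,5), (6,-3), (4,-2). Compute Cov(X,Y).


E[X]=17/3, E[Y]=0, E[XY]=3
Cov(X,Y) = E[XY] - E[X]E[Y] = 3 - 17/3*0 = 3

3


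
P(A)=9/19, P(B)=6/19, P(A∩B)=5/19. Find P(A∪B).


P(A∪B) = P(A) + P(B) - P(A∩B)
= 9/19 + 6/19 - 5/19 = 10/19

10/19


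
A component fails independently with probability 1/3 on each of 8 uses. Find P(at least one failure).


P(at least one) = 1 - P(none)
P(none) = (1 - 1/3)^8 = (2/3)^8 = 256/6561
P(at least one) = 1 - 256/6561 = 6305/6561

6305/6561


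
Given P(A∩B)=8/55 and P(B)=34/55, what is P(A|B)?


P(A|B) = P(A∩B)/P(B) = (16/110)/(68/110) = 16/68 = 4/17

4/17


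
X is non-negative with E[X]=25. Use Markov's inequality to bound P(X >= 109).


Markov: P(X >= a) <= E[X]/a
P(X >= 109) <= 25/109

25/109


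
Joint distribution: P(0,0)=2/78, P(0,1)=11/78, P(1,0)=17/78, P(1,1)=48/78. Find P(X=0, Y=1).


Read from table: P(X=0, Y=1) = 11/78

11/78


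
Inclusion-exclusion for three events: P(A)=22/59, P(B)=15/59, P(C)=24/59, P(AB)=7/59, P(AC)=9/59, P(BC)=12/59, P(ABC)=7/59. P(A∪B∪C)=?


P(A∪B∪C) = P(A)+P(B)+P(C) - P(AB)-P(AC)-P(BC) + P(ABC)
= 22/59+15/59+24/59 - 7/59-9/59-12/59 + 7/59
= 40/59

40/59


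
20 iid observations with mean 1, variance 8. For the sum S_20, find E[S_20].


E[S_n] = n*E[X_1] = 20*1 = 20

20


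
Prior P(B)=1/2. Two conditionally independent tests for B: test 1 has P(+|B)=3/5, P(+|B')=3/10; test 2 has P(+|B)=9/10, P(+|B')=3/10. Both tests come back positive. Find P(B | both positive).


After test 1: P(+) = 3/5*1/2 + 3/10*1/2 = 9/20
P(B|+) = (3/10)/(9/20) = 2/3
After test 2 (use post1 as new prior): P(+) = 9/10*2/3 + 3/10*1/3 = 7/10
P(B|+,+) = (3/5)/(7/10) = 6/7

6/7


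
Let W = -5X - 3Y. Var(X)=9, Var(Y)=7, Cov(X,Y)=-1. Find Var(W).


Var(-5X - 3Y) = (-5)^2*Var(X) + (-3)^2*Var(Y) + 2*(-5)*(-3)*Cov(X,Y)
= 25*9 + 9*7 + 30*(-1)
= 225 + 63 - 30 = 258

258


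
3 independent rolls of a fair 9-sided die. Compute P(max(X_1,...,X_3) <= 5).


P(max <= 5) = P(all X_i <= 5) = (P(X_1 <= 5))^3
= (5/9)^3 = 125/729

125/729


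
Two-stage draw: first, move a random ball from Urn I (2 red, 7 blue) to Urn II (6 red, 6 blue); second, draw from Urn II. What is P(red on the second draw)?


P(transfer red) = 2/9; P(transfer blue) = 7/9
If red transferred: Urn II has 7 red of 13, so P(red|red moved) = 7/13
If blue transferred: Urn II has 6 red of 13, so P(red|blue moved) = 6/13
By total probability: P(red) = 2/9*7/13 + 7/9*6/13 = 56/117

56/117


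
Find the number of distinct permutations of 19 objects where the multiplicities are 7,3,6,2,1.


19! = 121645100408832000
Denominator: 7!=5040 * 3!=6 * 6!=720 * 2!=2 * 1!=1
Coefficient = 121645100408832000 / 43545600 = 2793510720

2793510720
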